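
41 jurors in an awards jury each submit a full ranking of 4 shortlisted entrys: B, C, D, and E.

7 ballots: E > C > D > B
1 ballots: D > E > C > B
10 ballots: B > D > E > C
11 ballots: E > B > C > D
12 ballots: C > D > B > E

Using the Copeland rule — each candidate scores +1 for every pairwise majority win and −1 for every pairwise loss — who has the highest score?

B

Pairwise results:
  B vs C: B wins 21–20.
  B vs D: B wins 21–20.
  B vs E: B wins 22–19.
  C vs D: C wins 30–11.
  C vs E: E wins 29–12.
  D vs E: D wins 23–18.
Copeland scores (wins − losses):
  B: 3 − 0 = 3
  C: 1 − 2 = -1
  D: 1 − 2 = -1
  E: 1 − 2 = -1
B has the best Copeland score.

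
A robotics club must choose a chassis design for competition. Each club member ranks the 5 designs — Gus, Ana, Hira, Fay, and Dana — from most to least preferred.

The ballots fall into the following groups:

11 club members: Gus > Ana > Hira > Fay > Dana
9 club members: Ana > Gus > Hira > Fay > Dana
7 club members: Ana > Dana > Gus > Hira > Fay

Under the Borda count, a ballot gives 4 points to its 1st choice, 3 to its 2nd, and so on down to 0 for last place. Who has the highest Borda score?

Ana

Borda scores:
  Gus: 11·4 + 9·3 + 7·2 = 85
  Ana: 11·3 + 9·4 + 7·4 = 97
  Hira: 11·2 + 9·2 + 7·1 = 47
  Fay: 11·1 + 9·1 + 7·0 = 20
  Dana: 11·0 + 9·0 + 7·3 = 21
Ana has the highest total.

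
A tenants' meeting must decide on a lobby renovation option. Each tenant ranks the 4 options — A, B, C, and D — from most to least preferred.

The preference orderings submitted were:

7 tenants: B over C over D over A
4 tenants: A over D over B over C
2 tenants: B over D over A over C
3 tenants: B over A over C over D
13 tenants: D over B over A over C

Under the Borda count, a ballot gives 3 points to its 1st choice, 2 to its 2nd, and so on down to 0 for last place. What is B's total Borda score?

Borda scores:
  A: 7·0 + 4·3 + 2·1 + 3·2 + 13·1 = 33
  B: 7·3 + 4·1 + 2·3 + 3·3 + 13·2 = 66
  C: 7·2 + 4·0 + 2·0 + 3·1 + 13·0 = 17
  D: 7·1 + 4·2 + 2·2 + 3·0 + 13·3 = 58

66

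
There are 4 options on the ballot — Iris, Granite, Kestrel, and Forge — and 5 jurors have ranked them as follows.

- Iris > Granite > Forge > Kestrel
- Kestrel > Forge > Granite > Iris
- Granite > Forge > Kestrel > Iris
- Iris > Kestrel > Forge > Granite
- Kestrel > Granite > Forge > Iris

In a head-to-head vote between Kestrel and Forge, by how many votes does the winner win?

Ballots ranking Kestrel above Forge: 3.
Ballots ranking Forge above Kestrel: 2.
Kestrel wins 3–2, a margin of 1.

1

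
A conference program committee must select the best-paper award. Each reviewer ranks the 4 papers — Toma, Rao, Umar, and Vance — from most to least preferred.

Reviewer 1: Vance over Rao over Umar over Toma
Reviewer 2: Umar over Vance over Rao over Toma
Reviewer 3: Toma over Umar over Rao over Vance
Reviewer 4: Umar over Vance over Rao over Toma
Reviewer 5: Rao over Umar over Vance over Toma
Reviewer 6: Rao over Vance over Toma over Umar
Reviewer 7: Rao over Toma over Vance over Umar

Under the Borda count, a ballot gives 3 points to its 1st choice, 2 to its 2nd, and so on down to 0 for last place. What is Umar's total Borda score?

Borda scores:
  Toma: 0 + 0 + 3 + 0 + 0 + 1 + 2 = 6
  Rao: 2 + 1 + 1 + 1 + 3 + 3 + 3 = 14
  Umar: 1 + 3 + 2 + 3 + 2 + 0 + 0 = 11
  Vance: 3 + 2 + 0 + 2 + 1 + 2 + 1 = 11

11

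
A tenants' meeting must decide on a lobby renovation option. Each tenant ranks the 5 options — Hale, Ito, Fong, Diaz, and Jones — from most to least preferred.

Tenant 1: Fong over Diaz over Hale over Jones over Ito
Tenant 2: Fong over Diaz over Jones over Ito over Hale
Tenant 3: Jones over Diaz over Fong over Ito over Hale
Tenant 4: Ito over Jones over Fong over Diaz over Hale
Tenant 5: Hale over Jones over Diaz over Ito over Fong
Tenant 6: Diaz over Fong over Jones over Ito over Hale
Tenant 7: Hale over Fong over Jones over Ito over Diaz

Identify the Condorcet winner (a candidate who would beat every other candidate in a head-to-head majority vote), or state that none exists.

Head-to-head results (7 voters total):
Hale vs Ito: Ito wins 4–3.
Hale vs Fong: Fong wins 5–2.
Hale vs Diaz: Diaz wins 5–2.
Hale vs Jones: Jones wins 4–3.
Ito vs Fong: Fong wins 5–2.
Ito vs Diaz: Diaz wins 5–2.
Ito vs Jones: Jones wins 6–1.
Fong vs Diaz: Fong wins 4–3.
Fong vs Jones: Fong wins 4–3.
Diaz vs Jones: Jones wins 4–3.
Fong beats each rival — Hale (5–2), Ito (5–2), Diaz (4–3), Jones (4–3) — so Fong is the Condorcet winner.

Fong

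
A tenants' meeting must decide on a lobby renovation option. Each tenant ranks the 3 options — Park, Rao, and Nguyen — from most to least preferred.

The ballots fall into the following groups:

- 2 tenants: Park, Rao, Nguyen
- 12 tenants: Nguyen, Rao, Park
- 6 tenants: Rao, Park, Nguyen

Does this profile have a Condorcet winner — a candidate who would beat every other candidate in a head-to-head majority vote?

Yes

Head-to-head results (20 voters total):
Park vs Rao: Rao wins 18–2.
Park vs Nguyen: Nguyen wins 12–8.
Rao vs Nguyen: Nguyen wins 12–8.
Nguyen beats each rival — Park (12–8), Rao (12–8) — so Nguyen is the Condorcet winner.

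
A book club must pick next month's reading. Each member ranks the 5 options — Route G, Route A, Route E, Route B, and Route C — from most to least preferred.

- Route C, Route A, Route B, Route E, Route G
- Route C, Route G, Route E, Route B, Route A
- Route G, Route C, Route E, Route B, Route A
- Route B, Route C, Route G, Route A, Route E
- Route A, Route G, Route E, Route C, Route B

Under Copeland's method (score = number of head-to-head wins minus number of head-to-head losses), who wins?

Route C

Pairwise results:
  Route G vs Route A: Route G wins 3–2.
  Route G vs Route E: Route G wins 4–1.
  Route G vs Route B: Route G wins 3–2.
  Route G vs Route C: Route C wins 3–2.
  Route A vs Route E: Route A wins 3–2.
  Route A vs Route B: Route B wins 3–2.
  Route A vs Route C: Route C wins 4–1.
  Route E vs Route B: Route E wins 3–2.
  Route E vs Route C: Route C wins 4–1.
  Route B vs Route C: Route C wins 4–1.
Copeland scores (wins − losses):
  Route G: 3 − 1 = 2
  Route A: 1 − 3 = -2
  Route E: 1 − 3 = -2
  Route B: 1 − 3 = -2
  Route C: 4 − 0 = 4
Route C has the best Copeland score.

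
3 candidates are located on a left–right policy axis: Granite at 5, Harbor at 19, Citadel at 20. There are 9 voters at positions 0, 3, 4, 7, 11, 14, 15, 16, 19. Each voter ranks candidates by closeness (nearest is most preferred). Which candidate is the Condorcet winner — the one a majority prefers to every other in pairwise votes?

With single-peaked preferences on a line, the Condorcet winner is the candidate closest to the median voter.
The median voter (position 11) is closest to Granite at 5.
Check: Granite vs Citadel — voters closer to Granite: 5 of 9.

Granite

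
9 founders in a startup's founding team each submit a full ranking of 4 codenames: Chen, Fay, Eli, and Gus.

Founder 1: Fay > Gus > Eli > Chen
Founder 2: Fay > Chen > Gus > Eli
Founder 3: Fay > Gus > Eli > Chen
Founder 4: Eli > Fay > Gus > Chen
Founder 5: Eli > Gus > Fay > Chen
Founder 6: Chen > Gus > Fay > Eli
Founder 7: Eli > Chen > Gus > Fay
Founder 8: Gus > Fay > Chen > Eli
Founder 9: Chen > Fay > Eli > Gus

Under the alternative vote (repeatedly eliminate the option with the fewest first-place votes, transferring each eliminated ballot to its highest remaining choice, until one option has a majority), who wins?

Round 1: Fay 3, Eli 3, Chen 2, Gus 1. Gus has the fewest and is eliminated.
Round 2: Fay 4, Eli 3, Chen 2. Chen has the fewest and is eliminated.
Round 3: Fay 6, Eli 3. Fay has a majority.

Fay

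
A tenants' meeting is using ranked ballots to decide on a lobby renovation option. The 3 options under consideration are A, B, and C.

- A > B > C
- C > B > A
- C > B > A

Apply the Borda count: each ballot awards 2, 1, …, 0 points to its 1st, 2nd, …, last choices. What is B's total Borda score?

Borda scores:
  A: 2 + 0 + 0 = 2
  B: 1 + 1 + 1 = 3
  C: 0 + 2 + 2 = 4

3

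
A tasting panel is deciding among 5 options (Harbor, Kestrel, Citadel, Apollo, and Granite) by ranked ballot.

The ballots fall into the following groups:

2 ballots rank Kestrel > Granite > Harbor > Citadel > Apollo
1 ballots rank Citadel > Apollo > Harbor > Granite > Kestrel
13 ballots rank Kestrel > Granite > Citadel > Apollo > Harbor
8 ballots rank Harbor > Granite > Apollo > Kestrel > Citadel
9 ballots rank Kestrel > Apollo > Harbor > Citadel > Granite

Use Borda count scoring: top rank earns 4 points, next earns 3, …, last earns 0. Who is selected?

Borda scores:
  Harbor: 2·2 + 2 + 13·0 + 8·4 + 9·2 = 56
  Kestrel: 2·4 + 0 + 13·4 + 8·1 + 9·4 = 104
  Citadel: 2·1 + 4 + 13·2 + 8·0 + 9·1 = 41
  Apollo: 2·0 + 3 + 13·1 + 8·2 + 9·3 = 59
  Granite: 2·3 + 1 + 13·3 + 8·3 + 9·0 = 70
Kestrel has the highest total.

Kestrel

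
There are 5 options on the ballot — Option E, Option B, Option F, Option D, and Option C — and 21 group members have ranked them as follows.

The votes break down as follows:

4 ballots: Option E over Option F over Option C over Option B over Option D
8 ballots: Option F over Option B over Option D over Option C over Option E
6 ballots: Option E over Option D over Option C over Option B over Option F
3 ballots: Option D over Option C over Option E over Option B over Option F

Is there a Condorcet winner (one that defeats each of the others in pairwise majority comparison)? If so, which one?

There is no Condorcet winner

Head-to-head results (21 voters total):
Option E vs Option B: Option E wins 13–8.
Option E vs Option F: Option E wins 13–8.
Option E vs Option D: Option D wins 11–10.
Option E vs Option C: Option C wins 11–10.
Option B vs Option F: Option F wins 12–9.
Option B vs Option D: Option B wins 12–9.
Option B vs Option C: Option C wins 13–8.
Option F vs Option D: Option F wins 12–9.
Option F vs Option C: Option F wins 12–9.
Option D vs Option C: Option D wins 17–4.
No candidate beats all others: Option E beats Option B beats Option D beats Option E, a majority cycle.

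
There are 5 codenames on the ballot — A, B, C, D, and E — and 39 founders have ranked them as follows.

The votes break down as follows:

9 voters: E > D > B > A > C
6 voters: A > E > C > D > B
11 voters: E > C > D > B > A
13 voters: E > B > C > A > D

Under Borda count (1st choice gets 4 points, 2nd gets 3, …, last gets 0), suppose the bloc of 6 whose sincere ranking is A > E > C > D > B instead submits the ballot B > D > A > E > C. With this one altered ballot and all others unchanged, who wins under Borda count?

Borda totals with the altered ballot: A 34, B 92, C 59, D 67, E 138.
The winner is unchanged: still E.

E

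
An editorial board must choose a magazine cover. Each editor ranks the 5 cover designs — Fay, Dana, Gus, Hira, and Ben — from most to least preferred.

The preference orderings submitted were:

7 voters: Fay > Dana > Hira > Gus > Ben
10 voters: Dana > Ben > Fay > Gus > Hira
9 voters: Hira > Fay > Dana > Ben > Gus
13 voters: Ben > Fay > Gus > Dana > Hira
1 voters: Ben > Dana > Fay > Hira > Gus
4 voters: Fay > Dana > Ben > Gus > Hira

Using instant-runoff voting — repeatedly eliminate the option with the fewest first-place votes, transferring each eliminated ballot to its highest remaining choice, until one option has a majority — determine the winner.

Ben

Round 1: Ben 14, Fay 11, Dana 10, Hira 9, Gus 0. Gus has the fewest and is eliminated.
Round 2: Ben 14, Fay 11, Dana 10, Hira 9. Hira has the fewest and is eliminated.
Round 3: Fay 20, Ben 14, Dana 10. Dana has the fewest and is eliminated.
Round 4: Ben 24, Fay 20. Ben has a majority.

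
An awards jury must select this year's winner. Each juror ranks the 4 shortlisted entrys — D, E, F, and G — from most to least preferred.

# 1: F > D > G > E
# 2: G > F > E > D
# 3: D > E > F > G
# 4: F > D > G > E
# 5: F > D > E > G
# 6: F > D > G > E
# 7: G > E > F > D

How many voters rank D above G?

Ballots ranking D above G: 5.
Ballots ranking G above D: 2.
So 5 of 7 voters prefer D to G.

5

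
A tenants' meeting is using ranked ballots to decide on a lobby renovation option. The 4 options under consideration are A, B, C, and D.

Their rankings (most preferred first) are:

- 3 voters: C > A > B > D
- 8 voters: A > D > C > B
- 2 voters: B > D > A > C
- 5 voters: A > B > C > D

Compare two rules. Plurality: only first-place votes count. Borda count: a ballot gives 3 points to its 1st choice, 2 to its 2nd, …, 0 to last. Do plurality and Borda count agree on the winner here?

Plurality first-place counts: A 13, B 2, C 3, D 0 → A.
Borda totals: A 47, B 19, C 22, D 20 → A.
The two rules agree on A.

Yes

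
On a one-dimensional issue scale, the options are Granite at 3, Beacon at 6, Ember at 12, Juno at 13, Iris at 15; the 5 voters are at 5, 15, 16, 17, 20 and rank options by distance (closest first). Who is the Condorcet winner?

With single-peaked preferences on a line, the Condorcet winner is the candidate closest to the median voter.
The median voter (position 16) is closest to Iris at 15.
Check: Iris vs Granite — voters closer to Iris: 4 of 5.

Iris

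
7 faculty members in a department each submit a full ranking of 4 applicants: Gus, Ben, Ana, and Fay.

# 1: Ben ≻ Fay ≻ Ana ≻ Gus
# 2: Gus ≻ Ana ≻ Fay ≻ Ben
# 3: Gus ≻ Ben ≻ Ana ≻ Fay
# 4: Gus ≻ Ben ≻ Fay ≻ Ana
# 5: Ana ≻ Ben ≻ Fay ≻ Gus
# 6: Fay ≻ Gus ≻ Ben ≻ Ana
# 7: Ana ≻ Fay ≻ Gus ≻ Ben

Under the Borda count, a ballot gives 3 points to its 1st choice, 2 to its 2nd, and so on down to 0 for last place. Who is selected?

Gus

Borda scores:
  Gus: 0 + 3 + 3 + 3 + 0 + 2 + 1 = 12
  Ben: 3 + 0 + 2 + 2 + 2 + 1 + 0 = 10
  Ana: 1 + 2 + 1 + 0 + 3 + 0 + 3 = 10
  Fay: 2 + 1 + 0 + 1 + 1 + 3 + 2 = 10
Gus has the highest total.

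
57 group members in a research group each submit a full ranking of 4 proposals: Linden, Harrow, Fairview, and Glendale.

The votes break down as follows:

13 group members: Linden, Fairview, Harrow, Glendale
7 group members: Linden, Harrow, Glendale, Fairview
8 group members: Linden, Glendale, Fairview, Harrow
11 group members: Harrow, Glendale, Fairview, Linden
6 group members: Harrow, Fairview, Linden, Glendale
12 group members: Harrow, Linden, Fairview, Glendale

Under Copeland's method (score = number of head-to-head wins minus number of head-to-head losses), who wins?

Pairwise results:
  Linden vs Harrow: Harrow wins 29–28.
  Linden vs Fairview: Linden wins 40–17.
  Linden vs Glendale: Linden wins 46–11.
  Harrow vs Fairview: Harrow wins 36–21.
  Harrow vs Glendale: Harrow wins 49–8.
  Fairview vs Glendale: Fairview wins 31–26.
Copeland scores (wins − losses):
  Linden: 2 − 1 = 1
  Harrow: 3 − 0 = 3
  Fairview: 1 − 2 = -1
  Glendale: 0 − 3 = -3
Harrow has the best Copeland score.

Harrow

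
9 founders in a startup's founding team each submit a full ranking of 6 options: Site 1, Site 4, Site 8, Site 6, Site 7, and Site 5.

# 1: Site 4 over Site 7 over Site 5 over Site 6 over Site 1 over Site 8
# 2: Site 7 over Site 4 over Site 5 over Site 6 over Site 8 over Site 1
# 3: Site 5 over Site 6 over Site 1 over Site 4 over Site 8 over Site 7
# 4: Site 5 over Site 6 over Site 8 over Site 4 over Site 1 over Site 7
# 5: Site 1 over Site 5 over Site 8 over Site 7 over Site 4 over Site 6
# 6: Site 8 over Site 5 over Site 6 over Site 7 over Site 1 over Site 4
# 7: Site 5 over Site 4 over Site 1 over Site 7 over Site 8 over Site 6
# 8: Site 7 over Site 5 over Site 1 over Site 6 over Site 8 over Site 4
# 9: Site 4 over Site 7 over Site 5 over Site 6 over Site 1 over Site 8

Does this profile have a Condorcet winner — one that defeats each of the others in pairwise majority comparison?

Head-to-head results (9 voters total):
Site 1 vs Site 4: Site 4 wins 5–4.
Site 1 vs Site 8: Site 1 wins 6–3.
Site 1 vs Site 6: Site 6 wins 6–3.
Site 1 vs Site 7: Site 7 wins 5–4.
Site 1 vs Site 5: Site 5 wins 8–1.
Site 4 vs Site 8: Site 4 wins 5–4.
Site 4 vs Site 6: Site 4 wins 5–4.
Site 4 vs Site 7: Site 4 wins 5–4.
Site 4 vs Site 5: Site 5 wins 6–3.
Site 8 vs Site 6: Site 6 wins 6–3.
Site 8 vs Site 7: Site 7 wins 5–4.
Site 8 vs Site 5: Site 5 wins 8–1.
Site 6 vs Site 7: Site 7 wins 6–3.
Site 6 vs Site 5: Site 5 wins 9–0.
Site 7 vs Site 5: Site 5 wins 5–4.
Site 5 beats each rival — Site 1 (8–1), Site 4 (6–3), Site 8 (8–1), Site 6 (9–0), Site 7 (5–4) — so Site 5 is the Condorcet winner.

Yes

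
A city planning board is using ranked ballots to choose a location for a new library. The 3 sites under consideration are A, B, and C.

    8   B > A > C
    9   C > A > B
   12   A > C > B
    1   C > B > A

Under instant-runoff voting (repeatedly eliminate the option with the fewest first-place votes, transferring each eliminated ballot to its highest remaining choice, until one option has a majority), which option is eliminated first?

Round 1: A 12, C 10, B 8. B has the fewest and is eliminated.
Round 2: A 20, C 10. A has a majority.

B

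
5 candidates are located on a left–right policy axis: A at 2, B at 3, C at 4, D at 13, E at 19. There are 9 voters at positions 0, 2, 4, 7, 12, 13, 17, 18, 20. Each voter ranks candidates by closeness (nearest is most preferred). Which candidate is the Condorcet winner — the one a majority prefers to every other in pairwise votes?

With single-peaked preferences on a line, the Condorcet winner is the candidate closest to the median voter.
The median voter (position 12) is closest to D at 13.
Check: D vs C — voters closer to D: 5 of 9.

D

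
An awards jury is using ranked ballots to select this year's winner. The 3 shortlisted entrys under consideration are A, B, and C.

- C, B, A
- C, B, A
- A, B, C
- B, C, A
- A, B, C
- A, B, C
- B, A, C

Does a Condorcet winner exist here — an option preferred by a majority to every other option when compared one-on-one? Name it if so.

B

Head-to-head results (7 voters total):
A vs B: B wins 4–3.
A vs C: A wins 4–3.
B vs C: B wins 5–2.
B beats each rival — A (4–3), C (5–2) — so B is the Condorcet winner.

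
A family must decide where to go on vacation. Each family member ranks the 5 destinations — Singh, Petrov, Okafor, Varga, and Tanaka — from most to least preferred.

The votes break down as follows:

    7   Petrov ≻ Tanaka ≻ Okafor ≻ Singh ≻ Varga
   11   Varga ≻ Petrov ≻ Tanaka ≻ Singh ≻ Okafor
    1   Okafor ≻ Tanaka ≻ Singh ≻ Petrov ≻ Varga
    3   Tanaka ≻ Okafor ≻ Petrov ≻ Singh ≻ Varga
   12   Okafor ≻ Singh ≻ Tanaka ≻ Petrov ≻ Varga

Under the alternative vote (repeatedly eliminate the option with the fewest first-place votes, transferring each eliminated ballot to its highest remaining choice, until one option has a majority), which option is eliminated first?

Singh

Round 1: Okafor 13, Varga 11, Petrov 7, Tanaka 3, Singh 0. Singh has the fewest and is eliminated.
Round 2: Okafor 13, Varga 11, Petrov 7, Tanaka 3. Tanaka has the fewest and is eliminated.
Round 3: Okafor 16, Varga 11, Petrov 7. Petrov has the fewest and is eliminated.
Round 4: Okafor 23, Varga 11. Okafor has a majority.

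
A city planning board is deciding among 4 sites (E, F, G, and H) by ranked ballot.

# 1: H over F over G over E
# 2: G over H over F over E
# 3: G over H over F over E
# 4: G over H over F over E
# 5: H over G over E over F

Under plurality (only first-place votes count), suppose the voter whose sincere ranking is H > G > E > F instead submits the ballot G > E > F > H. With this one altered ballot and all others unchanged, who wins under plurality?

G

First-place totals with the altered ballot: E 0, F 0, G 4, H 1.
The winner is unchanged: still G.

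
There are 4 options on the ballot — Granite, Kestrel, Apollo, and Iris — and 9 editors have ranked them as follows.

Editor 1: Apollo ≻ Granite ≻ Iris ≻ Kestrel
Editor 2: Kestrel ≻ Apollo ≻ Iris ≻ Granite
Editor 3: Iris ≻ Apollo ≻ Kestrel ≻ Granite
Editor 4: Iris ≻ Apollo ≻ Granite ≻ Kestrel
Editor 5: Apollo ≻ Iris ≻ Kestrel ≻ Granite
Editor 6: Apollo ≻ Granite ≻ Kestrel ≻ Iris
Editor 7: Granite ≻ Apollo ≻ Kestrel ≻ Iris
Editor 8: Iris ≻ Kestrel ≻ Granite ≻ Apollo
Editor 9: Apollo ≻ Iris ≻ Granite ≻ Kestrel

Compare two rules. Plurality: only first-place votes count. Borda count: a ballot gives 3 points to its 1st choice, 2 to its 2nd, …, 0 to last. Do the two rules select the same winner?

Plurality first-place counts: Granite 1, Kestrel 1, Apollo 4, Iris 3 → Apollo.
Borda totals: Granite 10, Kestrel 9, Apollo 20, Iris 15 → Apollo.
The two rules agree on Apollo.

Yes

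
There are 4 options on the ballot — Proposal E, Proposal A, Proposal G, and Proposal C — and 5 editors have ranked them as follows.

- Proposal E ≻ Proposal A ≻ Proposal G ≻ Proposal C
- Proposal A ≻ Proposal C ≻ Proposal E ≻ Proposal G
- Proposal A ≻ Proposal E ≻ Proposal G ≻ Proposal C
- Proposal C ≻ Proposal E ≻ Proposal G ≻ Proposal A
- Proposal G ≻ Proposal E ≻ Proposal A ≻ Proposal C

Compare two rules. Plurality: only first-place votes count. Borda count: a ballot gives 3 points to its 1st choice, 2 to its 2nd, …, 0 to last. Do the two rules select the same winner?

Plurality first-place counts: Proposal E 1, Proposal A 2, Proposal G 1, Proposal C 1 → Proposal A.
Borda totals: Proposal E 10, Proposal A 9, Proposal G 6, Proposal C 5 → Proposal E.
The two rules disagree: plurality picks Proposal A, Borda picks Proposal E.

No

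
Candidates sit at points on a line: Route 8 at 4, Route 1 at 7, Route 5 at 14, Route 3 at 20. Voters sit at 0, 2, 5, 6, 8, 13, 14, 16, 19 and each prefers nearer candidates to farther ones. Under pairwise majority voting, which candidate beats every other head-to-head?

Route 1

With single-peaked preferences on a line, the Condorcet winner is the candidate closest to the median voter.
The median voter (position 8) is closest to Route 1 at 7.
Check: Route 1 vs Route 5 — voters closer to Route 1: 5 of 9.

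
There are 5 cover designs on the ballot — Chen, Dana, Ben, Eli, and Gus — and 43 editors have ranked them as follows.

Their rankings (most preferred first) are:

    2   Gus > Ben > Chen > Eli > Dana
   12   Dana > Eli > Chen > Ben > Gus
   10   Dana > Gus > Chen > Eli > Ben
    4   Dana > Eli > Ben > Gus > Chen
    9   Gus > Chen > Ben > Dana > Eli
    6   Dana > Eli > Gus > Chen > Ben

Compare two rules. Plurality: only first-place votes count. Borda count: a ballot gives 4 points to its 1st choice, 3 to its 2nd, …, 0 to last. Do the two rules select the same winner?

Yes

Plurality first-place counts: Chen 0, Dana 32, Ben 0, Eli 0, Gus 11 → Dana.
Borda totals: Chen 81, Dana 137, Ben 44, Eli 78, Gus 90 → Dana.
The two rules agree on Dana.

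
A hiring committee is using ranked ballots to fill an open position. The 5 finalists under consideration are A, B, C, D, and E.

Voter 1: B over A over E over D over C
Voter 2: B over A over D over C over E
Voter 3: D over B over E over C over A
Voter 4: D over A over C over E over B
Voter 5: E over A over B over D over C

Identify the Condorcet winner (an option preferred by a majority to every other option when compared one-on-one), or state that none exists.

Head-to-head results (5 voters total):
A vs B: B wins 3–2.
A vs C: A wins 4–1.
A vs D: A wins 3–2.
A vs E: A wins 3–2.
B vs C: B wins 4–1.
B vs D: B wins 3–2.
B vs E: B wins 3–2.
C vs D: D wins 5–0.
C vs E: E wins 3–2.
D vs E: D wins 3–2.
B beats each rival — A (3–2), C (4–1), D (3–2), E (3–2) — so B is the Condorcet winner.

B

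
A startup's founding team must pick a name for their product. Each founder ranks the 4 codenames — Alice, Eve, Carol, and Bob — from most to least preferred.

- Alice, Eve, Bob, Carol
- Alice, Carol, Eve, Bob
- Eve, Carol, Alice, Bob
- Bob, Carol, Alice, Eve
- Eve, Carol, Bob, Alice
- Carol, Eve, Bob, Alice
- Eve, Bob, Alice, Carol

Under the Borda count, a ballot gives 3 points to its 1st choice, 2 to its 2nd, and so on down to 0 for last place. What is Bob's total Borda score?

8

Borda scores:
  Alice: 3 + 3 + 1 + 1 + 0 + 0 + 1 = 9
  Eve: 2 + 1 + 3 + 0 + 3 + 2 + 3 = 14
  Carol: 0 + 2 + 2 + 2 + 2 + 3 + 0 = 11
  Bob: 1 + 0 + 0 + 3 + 1 + 1 + 2 = 8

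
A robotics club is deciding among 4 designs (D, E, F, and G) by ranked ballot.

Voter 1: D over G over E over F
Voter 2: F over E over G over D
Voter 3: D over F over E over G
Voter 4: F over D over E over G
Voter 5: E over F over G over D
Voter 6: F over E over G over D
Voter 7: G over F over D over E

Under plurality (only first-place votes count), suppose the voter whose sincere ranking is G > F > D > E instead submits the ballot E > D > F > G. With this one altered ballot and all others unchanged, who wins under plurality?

F

First-place totals with the altered ballot: D 2, E 2, F 3, G 0.
The winner is unchanged: still F.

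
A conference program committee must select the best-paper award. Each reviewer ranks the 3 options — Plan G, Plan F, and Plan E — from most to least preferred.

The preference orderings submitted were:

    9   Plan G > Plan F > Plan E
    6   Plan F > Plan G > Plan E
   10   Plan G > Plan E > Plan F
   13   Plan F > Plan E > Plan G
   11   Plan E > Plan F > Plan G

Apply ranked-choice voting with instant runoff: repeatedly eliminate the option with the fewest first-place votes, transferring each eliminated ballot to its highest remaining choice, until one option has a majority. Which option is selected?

Plan F

Round 1: Plan G 19, Plan F 19, Plan E 11. Plan E has the fewest and is eliminated.
Round 2: Plan F 30, Plan G 19. Plan F has a majority.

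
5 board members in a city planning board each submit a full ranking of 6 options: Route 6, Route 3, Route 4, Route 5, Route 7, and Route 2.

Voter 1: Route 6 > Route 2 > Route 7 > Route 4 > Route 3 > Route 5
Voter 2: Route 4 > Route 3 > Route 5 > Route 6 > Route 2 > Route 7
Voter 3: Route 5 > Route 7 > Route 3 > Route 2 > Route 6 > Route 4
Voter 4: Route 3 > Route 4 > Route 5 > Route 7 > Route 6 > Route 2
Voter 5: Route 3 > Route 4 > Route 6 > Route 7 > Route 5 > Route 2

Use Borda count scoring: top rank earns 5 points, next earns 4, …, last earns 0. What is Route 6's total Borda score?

12

Borda scores:
  Route 6: 5 + 2 + 1 + 1 + 3 = 12
  Route 3: 1 + 4 + 3 + 5 + 5 = 18
  Route 4: 2 + 5 + 0 + 4 + 4 = 15
  Route 5: 0 + 3 + 5 + 3 + 1 = 12
  Route 7: 3 + 0 + 4 + 2 + 2 = 11
  Route 2: 4 + 1 + 2 + 0 + 0 = 7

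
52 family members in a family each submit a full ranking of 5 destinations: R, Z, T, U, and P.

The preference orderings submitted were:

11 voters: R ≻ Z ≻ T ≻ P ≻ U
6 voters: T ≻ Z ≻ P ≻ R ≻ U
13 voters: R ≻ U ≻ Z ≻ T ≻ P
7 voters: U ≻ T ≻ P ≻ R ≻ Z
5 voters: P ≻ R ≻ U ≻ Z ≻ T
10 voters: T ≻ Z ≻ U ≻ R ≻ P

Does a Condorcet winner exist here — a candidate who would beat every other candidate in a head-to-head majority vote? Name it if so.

Head-to-head results (52 voters total):
R vs Z: R wins 36–16.
R vs T: R wins 29–23.
R vs U: R wins 35–17.
R vs P: R wins 34–18.
Z vs T: Z wins 29–23.
Z vs U: Z wins 27–25.
Z vs P: Z wins 40–12.
T vs U: T wins 27–25.
T vs P: T wins 47–5.
U vs P: U wins 30–22.
R beats each rival — Z (36–16), T (29–23), U (35–17), P (34–18) — so R is the Condorcet winner.

R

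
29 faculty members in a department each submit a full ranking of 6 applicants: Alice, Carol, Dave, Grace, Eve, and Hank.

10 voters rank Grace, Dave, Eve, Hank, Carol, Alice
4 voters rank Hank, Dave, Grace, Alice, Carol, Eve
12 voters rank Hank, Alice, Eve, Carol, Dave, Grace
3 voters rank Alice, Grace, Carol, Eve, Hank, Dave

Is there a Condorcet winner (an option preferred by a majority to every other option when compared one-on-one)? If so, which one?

Head-to-head results (29 voters total):
Alice vs Carol: Alice wins 19–10.
Alice vs Dave: Alice wins 15–14.
Alice vs Grace: Alice wins 15–14.
Alice vs Eve: Alice wins 19–10.
Alice vs Hank: Hank wins 26–3.
Carol vs Dave: Carol wins 15–14.
Carol vs Grace: Grace wins 17–12.
Carol vs Eve: Eve wins 22–7.
Carol vs Hank: Hank wins 26–3.
Dave vs Grace: Dave wins 16–13.
Dave vs Eve: Eve wins 15–14.
Dave vs Hank: Hank wins 19–10.
Grace vs Eve: Grace wins 17–12.
Grace vs Hank: Hank wins 16–13.
Eve vs Hank: Hank wins 16–13.
Hank beats each rival — Alice (26–3), Carol (26–3), Dave (19–10), Grace (16–13), Eve (16–13) — so Hank is the Condorcet winner.

Hank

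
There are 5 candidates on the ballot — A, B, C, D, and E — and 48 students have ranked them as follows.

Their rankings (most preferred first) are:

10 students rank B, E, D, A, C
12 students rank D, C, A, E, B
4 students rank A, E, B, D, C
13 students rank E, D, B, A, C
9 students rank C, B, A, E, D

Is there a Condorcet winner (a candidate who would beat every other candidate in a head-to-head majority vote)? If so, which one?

None — there is no Condorcet winner

Head-to-head results (48 voters total):
A vs B: B wins 32–16.
A vs C: A wins 27–21.
A vs D: D wins 35–13.
A vs E: A wins 25–23.
B vs C: B wins 27–21.
B vs D: D wins 25–23.
B vs E: E wins 29–19.
C vs D: D wins 39–9.
C vs E: E wins 27–21.
D vs E: E wins 36–12.
No candidate beats all others: A beats E beats B beats A, a majority cycle.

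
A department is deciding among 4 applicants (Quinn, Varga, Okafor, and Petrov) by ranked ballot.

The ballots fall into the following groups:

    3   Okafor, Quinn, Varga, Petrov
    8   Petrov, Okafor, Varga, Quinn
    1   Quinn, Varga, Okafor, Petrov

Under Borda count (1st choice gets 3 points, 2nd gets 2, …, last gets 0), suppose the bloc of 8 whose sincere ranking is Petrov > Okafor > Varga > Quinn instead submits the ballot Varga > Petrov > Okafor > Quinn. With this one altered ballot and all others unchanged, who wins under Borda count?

Varga

Borda totals with the altered ballot: Quinn 9, Varga 29, Okafor 18, Petrov 16.
The switch changes the winner from Okafor to Varga.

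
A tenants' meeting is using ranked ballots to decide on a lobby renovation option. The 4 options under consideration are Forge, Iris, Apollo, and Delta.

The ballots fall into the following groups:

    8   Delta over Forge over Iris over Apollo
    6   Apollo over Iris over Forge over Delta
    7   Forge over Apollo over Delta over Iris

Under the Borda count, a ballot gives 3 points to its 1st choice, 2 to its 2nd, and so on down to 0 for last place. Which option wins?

Borda scores:
  Forge: 8·2 + 6·1 + 7·3 = 43
  Iris: 8·1 + 6·2 + 7·0 = 20
  Apollo: 8·0 + 6·3 + 7·2 = 32
  Delta: 8·3 + 6·0 + 7·1 = 31
Forge has the highest total.

Forge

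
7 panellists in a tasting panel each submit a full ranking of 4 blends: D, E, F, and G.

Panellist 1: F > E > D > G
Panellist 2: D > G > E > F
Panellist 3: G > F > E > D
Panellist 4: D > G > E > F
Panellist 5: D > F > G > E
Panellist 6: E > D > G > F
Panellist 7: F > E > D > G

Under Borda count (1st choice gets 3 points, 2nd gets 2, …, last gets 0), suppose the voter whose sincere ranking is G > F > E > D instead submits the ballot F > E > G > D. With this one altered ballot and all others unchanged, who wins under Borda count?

Borda totals with the altered ballot: D 13, E 11, F 11, G 7.
The winner is unchanged: still D.

D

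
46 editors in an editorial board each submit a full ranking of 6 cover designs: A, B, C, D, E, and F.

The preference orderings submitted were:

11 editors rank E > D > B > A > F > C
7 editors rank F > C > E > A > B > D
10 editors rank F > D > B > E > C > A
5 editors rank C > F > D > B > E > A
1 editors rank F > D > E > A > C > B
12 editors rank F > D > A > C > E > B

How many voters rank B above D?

7

Ballots ranking B above D: 7.
Ballots ranking D above B: 11+10+5+1+12 = 39.
So 7 of 46 voters prefer B to D.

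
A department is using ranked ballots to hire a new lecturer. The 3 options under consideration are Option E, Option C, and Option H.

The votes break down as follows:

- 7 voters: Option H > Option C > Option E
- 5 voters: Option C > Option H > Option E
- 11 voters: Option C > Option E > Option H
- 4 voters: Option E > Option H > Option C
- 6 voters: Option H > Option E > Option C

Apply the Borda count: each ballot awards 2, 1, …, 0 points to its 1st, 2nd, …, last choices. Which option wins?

Option C

Borda scores:
  Option E: 7·0 + 5·0 + 11·1 + 4·2 + 6·1 = 25
  Option C: 7·1 + 5·2 + 11·2 + 4·0 + 6·0 = 39
  Option H: 7·2 + 5·1 + 11·0 + 4·1 + 6·2 = 35
Option C has the highest total.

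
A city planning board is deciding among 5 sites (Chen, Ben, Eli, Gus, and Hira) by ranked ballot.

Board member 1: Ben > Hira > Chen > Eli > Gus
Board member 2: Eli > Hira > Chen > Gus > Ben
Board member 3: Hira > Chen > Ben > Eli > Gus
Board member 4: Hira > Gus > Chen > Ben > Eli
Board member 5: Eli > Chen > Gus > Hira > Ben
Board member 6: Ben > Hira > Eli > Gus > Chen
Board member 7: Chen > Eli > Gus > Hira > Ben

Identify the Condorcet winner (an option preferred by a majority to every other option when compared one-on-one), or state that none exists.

Hira

Head-to-head results (7 voters total):
Chen vs Ben: Chen wins 5–2.
Chen vs Eli: Chen wins 4–3.
Chen vs Gus: Chen wins 5–2.
Chen vs Hira: Hira wins 5–2.
Ben vs Eli: Ben wins 4–3.
Ben vs Gus: Gus wins 4–3.
Ben vs Hira: Hira wins 5–2.
Eli vs Gus: Eli wins 6–1.
Eli vs Hira: Hira wins 4–3.
Gus vs Hira: Hira wins 5–2.
Hira beats each rival — Chen (5–2), Ben (5–2), Eli (4–3), Gus (5–2) — so Hira is the Condorcet winner.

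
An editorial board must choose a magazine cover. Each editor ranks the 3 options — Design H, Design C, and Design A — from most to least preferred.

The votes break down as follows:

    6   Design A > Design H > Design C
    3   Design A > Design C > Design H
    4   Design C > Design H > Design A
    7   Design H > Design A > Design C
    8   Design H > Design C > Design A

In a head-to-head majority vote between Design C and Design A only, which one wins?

Ballots ranking Design C above Design A: 4+8 = 12.
Ballots ranking Design A above Design C: 6+3+7 = 16.
Design A wins the head-to-head, 16–12.

Design A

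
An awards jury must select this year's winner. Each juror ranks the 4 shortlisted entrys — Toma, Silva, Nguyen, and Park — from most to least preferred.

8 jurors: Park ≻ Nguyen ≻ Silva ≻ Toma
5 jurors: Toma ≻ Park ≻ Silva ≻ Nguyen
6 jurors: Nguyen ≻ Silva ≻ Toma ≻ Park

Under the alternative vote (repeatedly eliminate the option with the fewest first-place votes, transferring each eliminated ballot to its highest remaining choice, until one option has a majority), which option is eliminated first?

Round 1: Park 8, Nguyen 6, Toma 5, Silva 0. Silva has the fewest and is eliminated.
Round 2: Park 8, Nguyen 6, Toma 5. Toma has the fewest and is eliminated.
Round 3: Park 13, Nguyen 6. Park has a majority.

Silva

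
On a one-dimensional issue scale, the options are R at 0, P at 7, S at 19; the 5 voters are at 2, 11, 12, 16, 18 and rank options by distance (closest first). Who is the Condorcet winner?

With single-peaked preferences on a line, the Condorcet winner is the candidate closest to the median voter.
The median voter (position 12) is closest to P at 7.
Check: P vs S — voters closer to P: 3 of 5.

P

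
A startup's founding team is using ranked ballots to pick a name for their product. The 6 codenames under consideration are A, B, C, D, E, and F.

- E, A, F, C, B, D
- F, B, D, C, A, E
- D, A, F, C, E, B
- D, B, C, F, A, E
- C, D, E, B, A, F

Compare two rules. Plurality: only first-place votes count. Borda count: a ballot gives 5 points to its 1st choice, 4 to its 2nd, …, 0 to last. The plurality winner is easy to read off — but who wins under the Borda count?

D

Plurality first-place counts: A 0, B 0, C 1, D 2, E 1, F 1 → D.
Borda totals: A 11, B 11, C 14, D 17, E 9, F 13 → D.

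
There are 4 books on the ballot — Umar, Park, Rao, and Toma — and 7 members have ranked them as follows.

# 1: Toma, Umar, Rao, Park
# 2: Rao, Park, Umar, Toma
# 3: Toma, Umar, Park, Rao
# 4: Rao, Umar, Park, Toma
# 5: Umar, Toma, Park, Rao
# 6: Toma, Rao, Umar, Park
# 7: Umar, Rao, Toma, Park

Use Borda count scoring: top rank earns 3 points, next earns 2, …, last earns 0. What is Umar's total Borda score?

Borda scores:
  Umar: 2 + 1 + 2 + 2 + 3 + 1 + 3 = 14
  Park: 0 + 2 + 1 + 1 + 1 + 0 + 0 = 5
  Rao: 1 + 3 + 0 + 3 + 0 + 2 + 2 = 11
  Toma: 3 + 0 + 3 + 0 + 2 + 3 + 1 = 12

14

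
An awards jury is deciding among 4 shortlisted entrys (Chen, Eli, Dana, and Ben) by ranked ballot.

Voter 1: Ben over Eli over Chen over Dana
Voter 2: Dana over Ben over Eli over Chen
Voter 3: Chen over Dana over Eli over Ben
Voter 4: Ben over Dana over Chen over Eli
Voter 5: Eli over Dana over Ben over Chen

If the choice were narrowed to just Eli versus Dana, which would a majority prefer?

Dana

Ballots ranking Eli above Dana: 2.
Ballots ranking Dana above Eli: 3.
Dana wins the head-to-head, 3–2.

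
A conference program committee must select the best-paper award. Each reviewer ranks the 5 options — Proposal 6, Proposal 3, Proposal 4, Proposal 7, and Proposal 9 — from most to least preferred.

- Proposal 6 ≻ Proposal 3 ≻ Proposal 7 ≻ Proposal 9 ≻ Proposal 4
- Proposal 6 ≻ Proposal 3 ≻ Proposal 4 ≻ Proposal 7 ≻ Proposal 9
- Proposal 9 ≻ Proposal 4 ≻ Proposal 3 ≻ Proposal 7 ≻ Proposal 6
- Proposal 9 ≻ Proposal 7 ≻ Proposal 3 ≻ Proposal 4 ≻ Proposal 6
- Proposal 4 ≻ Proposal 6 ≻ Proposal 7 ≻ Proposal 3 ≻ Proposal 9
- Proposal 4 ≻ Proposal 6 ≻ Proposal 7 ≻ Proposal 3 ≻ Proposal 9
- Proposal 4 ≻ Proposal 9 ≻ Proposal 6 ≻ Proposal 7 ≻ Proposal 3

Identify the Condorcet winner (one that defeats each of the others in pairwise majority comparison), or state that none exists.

Proposal 4

Head-to-head results (7 voters total):
Proposal 6 vs Proposal 3: Proposal 6 wins 5–2.
Proposal 6 vs Proposal 4: Proposal 4 wins 5–2.
Proposal 6 vs Proposal 7: Proposal 6 wins 5–2.
Proposal 6 vs Proposal 9: Proposal 6 wins 4–3.
Proposal 3 vs Proposal 4: Proposal 4 wins 4–3.
Proposal 3 vs Proposal 7: Proposal 7 wins 4–3.
Proposal 3 vs Proposal 9: Proposal 3 wins 4–3.
Proposal 4 vs Proposal 7: Proposal 4 wins 5–2.
Proposal 4 vs Proposal 9: Proposal 4 wins 4–3.
Proposal 7 vs Proposal 9: Proposal 7 wins 4–3.
Proposal 4 beats each rival — Proposal 6 (5–2), Proposal 3 (4–3), Proposal 7 (5–2), Proposal 9 (4–3) — so Proposal 4 is the Condorcet winner.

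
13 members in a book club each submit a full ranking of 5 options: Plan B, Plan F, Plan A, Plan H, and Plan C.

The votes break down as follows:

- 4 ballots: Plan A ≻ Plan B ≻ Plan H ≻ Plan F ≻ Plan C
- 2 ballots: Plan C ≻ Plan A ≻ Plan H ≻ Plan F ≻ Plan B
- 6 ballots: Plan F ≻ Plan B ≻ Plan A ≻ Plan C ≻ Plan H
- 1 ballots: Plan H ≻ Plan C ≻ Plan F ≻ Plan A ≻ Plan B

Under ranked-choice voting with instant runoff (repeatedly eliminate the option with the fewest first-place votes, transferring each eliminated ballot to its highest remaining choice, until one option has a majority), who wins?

Round 1: Plan F 6, Plan A 4, Plan C 2, Plan H 1, Plan B 0. Plan B has the fewest and is eliminated.
Round 2: Plan F 6, Plan A 4, Plan C 2, Plan H 1. Plan H has the fewest and is eliminated.
Round 3: Plan F 6, Plan A 4, Plan C 3. Plan C has the fewest and is eliminated.
Round 4: Plan F 7, Plan A 6. Plan F has a majority.

Plan F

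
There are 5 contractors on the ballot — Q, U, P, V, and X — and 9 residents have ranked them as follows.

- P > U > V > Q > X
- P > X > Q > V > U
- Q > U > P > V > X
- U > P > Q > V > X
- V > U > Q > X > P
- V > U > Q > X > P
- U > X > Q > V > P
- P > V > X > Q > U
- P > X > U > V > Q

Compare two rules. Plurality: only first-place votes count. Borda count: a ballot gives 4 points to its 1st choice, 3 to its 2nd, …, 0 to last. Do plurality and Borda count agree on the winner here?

No

Plurality first-place counts: Q 1, U 2, P 4, V 2, X 0 → P.
Borda totals: Q 16, U 22, P 21, V 18, X 13 → U.
The two rules disagree: plurality picks P, Borda picks U.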